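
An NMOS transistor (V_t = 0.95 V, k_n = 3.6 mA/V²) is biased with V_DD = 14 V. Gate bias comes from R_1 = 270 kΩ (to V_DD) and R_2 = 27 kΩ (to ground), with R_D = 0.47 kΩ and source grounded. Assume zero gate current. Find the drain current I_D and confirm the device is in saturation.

I_D ≈ 0.19 mA

V_G = V_DD·R_2/(R_1+R_2) = 14×27/297 = 1.27 V. With the source grounded, V_GS = V_G = 1.27 V.
Assume saturation: I_D = (k_n/2)(V_GS − V_t)² = (3.6/2)×(1.27 − 0.95)² = 1.8×0.323² = 0.187 mA.
V_DS = V_DD − I_D·R_D = 14 − 0.187×0.47 = 13.9 V.
Saturation requires V_DS ≥ V_GS − V_t = 0.323 V; 13.9 ≥ 0.323 ✓.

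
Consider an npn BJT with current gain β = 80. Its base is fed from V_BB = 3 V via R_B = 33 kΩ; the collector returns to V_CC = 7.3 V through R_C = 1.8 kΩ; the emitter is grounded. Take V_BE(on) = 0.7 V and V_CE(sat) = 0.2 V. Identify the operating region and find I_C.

saturation; I_C ≈ 3.9 mA

Assume active: I_B = (3 − 0.7)/33 = 0.0697 mA, giving I_C = β·I_B = 5.58 mA.
But then V_CE = 7.3 − 5.58×1.8 = -2.74 V < V_CE(sat) = 0.2 V — impossible in the active region.
So the transistor is saturated. With V_CE = 0.2 V, I_C = (V_CC − 0.2)/R_C = 7.1/1.8 = 3.94 mA.
Check: β·I_B = 5.58 mA > I_C = 3.94 mA, confirming saturation.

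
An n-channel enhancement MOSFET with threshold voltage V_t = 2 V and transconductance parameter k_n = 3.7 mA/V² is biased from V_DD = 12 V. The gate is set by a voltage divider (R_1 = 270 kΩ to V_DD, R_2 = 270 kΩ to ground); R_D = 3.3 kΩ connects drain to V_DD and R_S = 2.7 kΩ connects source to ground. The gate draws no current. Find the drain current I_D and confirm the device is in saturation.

I_D ≈ 1.2 mA

V_G = V_DD·R_2/(R_1+R_2) = 12×270/540 = 6 V.
Assume saturation: I_D = (k_n/2)(V_GS − V_t)² with V_GS = V_G − I_D·R_S = 6 − 2.7·I_D.
Substituting gives 13.5·I_D² − 41·I_D + 29.6 = 0, with roots I_D = 1.19 or 1.85 mA.
The root I_D = 1.85 mA gives V_GS = 0.999 V ≤ V_t, so take I_D = 1.19 mA.
Then V_GS = 2.8 V and V_DS = V_DD − I_D(R_D+R_S) = 12 − 1.19×6 = 4.89 V.
Saturation requires V_DS ≥ V_GS − V_t = 0.8 V; 4.89 ≥ 0.8 ✓.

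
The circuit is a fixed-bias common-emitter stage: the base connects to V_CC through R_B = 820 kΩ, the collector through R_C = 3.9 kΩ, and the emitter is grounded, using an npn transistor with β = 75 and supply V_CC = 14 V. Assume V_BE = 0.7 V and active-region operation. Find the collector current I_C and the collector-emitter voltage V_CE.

Base loop: V_CC = I_B·R_B + V_BE, so I_B = (14 − 0.7)/820 kΩ = 0.0162 mA.
In the active region I_C = β·I_B = 75 × 0.0162 = 1.22 mA.
Collector loop: V_CE = V_CC − I_C·R_C = 14 − 1.22×3.9 = 9.26 V.
Since V_CE = 9.26 V > V_CE(sat) ≈ 0.2 V, the transistor is in the active region as assumed.

I_C ≈ 1.2 mA, V_CE ≈ 9.3 V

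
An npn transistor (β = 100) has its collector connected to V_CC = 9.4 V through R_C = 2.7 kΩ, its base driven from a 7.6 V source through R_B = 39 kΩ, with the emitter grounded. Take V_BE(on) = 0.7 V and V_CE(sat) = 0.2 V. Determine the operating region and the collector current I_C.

Assume active: I_B = (7.6 − 0.7)/39 = 0.177 mA, giving I_C = β·I_B = 17.7 mA.
But then V_CE = 9.4 − 17.7×2.7 = -38.4 V < V_CE(sat) = 0.2 V — impossible in the active region.
So the transistor is saturated. With V_CE = 0.2 V, I_C = (V_CC − 0.2)/R_C = 9.2/2.7 = 3.41 mA.
Check: β·I_B = 17.7 mA > I_C = 3.41 mA, confirming saturation.

saturation; I_C ≈ 3.4 mA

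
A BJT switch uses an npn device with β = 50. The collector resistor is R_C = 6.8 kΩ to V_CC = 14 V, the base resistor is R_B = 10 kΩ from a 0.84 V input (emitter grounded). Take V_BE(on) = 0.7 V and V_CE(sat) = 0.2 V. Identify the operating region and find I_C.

Assume active. Base-emitter loop: I_B = (V_BB − V_BE)/R_B = (0.84 − 0.7)/10 = 0.014 mA.
I_C = β·I_B = 50×0.014 = 0.7 mA.
V_CE = V_CC − I_C·R_C = 14 − 0.7×6.8 = 9.24 V > V_CE(sat), so the active-region assumption holds.

active; I_C ≈ 0.7 mA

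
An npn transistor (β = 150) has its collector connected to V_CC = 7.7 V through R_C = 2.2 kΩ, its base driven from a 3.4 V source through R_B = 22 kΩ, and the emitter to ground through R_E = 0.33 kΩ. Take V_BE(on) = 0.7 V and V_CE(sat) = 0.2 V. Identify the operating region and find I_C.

saturation; I_C ≈ 3 mA

Assume active: I_B = (3.4 − 0.7)/(22 + 151×0.33) = 0.0376 mA, I_C = β·I_B = 5.64 mA.
Then V_CE = 7.7 − 5.64×2.2 − 5.68×0.33 = -6.58 V < 0.2 V — the active assumption fails.
Re-solve with V_CE = 0.2 V. KCL at the emitter: V_E/R_E = (V_BB−0.7−V_E)/R_B + (V_CC−0.2−V_E)/R_C, giving V_E = 1 V.
I_C = (V_CC − 0.2 − V_E)/R_C = (7.5 − 1)/2.2 = 2.95 mA.
Check: I_B = (2.7 − 1)/22 = 0.0773 mA, and β·I_B = 11.6 mA > I_C, confirming saturation.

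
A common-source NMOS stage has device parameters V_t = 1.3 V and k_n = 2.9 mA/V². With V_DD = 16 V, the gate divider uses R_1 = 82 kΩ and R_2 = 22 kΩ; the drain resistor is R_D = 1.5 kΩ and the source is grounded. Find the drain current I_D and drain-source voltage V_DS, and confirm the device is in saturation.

V_G = V_DD·R_2/(R_1+R_2) = 16×22/104 = 3.38 V. With the source grounded, V_GS = V_G = 3.38 V.
Assume saturation: I_D = (k_n/2)(V_GS − V_t)² = (2.9/2)×(3.38 − 1.3)² = 1.45×2.08² = 6.3 mA.
V_DS = V_DD − I_D·R_D = 16 − 6.3×1.5 = 6.55 V.
Saturation requires V_DS ≥ V_GS − V_t = 2.08 V; 6.55 ≥ 2.08 ✓.

I_D ≈ 6.3 mA, V_DS ≈ 6.5 V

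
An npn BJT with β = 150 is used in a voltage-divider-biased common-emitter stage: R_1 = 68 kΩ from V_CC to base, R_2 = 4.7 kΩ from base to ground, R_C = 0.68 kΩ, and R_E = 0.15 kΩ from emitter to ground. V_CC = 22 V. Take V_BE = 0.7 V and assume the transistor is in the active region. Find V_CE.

Thevenize the base divider: V_Th = V_CC·R_2/(R_1+R_2) = 22×4.7/72.7 = 1.42 V, R_Th = R_1‖R_2 = 4.4 kΩ.
Base-emitter loop: V_Th = I_B·R_Th + V_BE + (β+1)I_B·R_E, so I_B = (1.42 − 0.7) / (4.4 + 151×0.15) = 0.0267 mA.
I_C = β·I_B = 150×0.0267 = 4.01 mA, and I_E = (β+1)I_B = 4.03 mA.
V_CE = V_CC − I_C·R_C − I_E·R_E = 22 − 4.01×0.68 − 4.03×0.15 = 18.7 V.
V_CE = 18.7 V > 0.2 V confirms active-region operation.

V_CE ≈ 19 V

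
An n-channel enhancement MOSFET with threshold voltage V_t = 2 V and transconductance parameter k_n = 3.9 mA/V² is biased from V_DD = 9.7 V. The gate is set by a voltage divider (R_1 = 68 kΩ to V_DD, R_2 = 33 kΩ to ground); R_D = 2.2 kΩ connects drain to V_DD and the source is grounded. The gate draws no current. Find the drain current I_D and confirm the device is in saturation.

V_G = V_DD·R_2/(R_1+R_2) = 9.7×33/101 = 3.17 V. With the source grounded, V_GS = V_G = 3.17 V.
Assume saturation: I_D = (k_n/2)(V_GS − V_t)² = (3.9/2)×(3.17 − 2)² = 1.95×1.17² = 2.67 mA.
V_DS = V_DD − I_D·R_D = 9.7 − 2.67×2.2 = 3.83 V.
Saturation requires V_DS ≥ V_GS − V_t = 1.17 V; 3.83 ≥ 1.17 ✓.

I_D ≈ 2.7 mA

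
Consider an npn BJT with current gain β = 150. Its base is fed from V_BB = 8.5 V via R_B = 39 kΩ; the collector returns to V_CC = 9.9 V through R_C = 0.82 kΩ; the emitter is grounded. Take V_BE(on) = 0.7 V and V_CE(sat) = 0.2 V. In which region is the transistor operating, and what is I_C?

saturation; I_C ≈ 12 mA

Assume active: I_B = (8.5 − 0.7)/39 = 0.2 mA, giving I_C = β·I_B = 30 mA.
But then V_CE = 9.9 − 30×0.82 = -14.7 V < V_CE(sat) = 0.2 V — impossible in the active region.
So the transistor is saturated. With V_CE = 0.2 V, I_C = (V_CC − 0.2)/R_C = 9.7/0.82 = 11.8 mA.
Check: β·I_B = 30 mA > I_C = 11.8 mA, confirming saturation.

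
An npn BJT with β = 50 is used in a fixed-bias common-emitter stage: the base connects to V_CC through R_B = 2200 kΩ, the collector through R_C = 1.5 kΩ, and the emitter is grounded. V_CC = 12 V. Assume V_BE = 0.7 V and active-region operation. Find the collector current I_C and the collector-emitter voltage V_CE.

Base loop: V_CC = I_B·R_B + V_BE, so I_B = (12 − 0.7)/2200 kΩ = 0.00514 mA.
In the active region I_C = β·I_B = 50 × 0.00514 = 0.257 mA.
Collector loop: V_CE = V_CC − I_C·R_C = 12 − 0.257×1.5 = 11.6 V.
Since V_CE = 11.6 V > V_CE(sat) ≈ 0.2 V, the transistor is in the active region as assumed.

I_C ≈ 0.26 mA, V_CE ≈ 12 V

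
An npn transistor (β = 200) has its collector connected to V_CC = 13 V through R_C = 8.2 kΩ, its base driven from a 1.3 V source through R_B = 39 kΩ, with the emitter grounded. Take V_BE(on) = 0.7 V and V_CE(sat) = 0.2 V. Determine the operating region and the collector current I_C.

Assume active: I_B = (1.3 − 0.7)/39 = 0.0154 mA, giving I_C = β·I_B = 3.08 mA.
But then V_CE = 13 − 3.08×8.2 = -12.2 V < V_CE(sat) = 0.2 V — impossible in the active region.
So the transistor is saturated. With V_CE = 0.2 V, I_C = (V_CC − 0.2)/R_C = 12.8/8.2 = 1.56 mA.
Check: β·I_B = 3.08 mA > I_C = 1.56 mA, confirming saturation.

saturation; I_C ≈ 1.6 mA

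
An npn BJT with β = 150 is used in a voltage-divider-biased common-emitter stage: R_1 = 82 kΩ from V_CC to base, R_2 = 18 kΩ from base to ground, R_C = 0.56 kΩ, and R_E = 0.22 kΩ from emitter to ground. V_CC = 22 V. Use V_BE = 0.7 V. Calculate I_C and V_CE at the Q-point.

I_C ≈ 10 mA, V_CE ≈ 14 V

Thevenize the base divider: V_Th = V_CC·R_2/(R_1+R_2) = 22×18/100 = 3.96 V, R_Th = R_1‖R_2 = 14.8 kΩ.
Base-emitter loop: V_Th = I_B·R_Th + V_BE + (β+1)I_B·R_E, so I_B = (3.96 − 0.7) / (14.8 + 151×0.22) = 0.0679 mA.
I_C = β·I_B = 150×0.0679 = 10.2 mA, and I_E = (β+1)I_B = 10.3 mA.
V_CE = V_CC − I_C·R_C − I_E·R_E = 22 − 10.2×0.56 − 10.3×0.22 = 14 V.
V_CE = 14 V > 0.2 V confirms active-region operation.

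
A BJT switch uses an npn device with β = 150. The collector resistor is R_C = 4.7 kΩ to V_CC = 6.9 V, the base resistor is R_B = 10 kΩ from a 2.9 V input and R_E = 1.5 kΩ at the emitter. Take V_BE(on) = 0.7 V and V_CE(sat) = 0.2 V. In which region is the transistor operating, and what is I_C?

Assume active: I_B = (2.9 − 0.7)/(10 + 151×1.5) = 0.0093 mA, I_C = β·I_B = 1.4 mA.
Then V_CE = 6.9 − 1.4×4.7 − 1.4×1.5 = -1.77 V < 0.2 V — the active assumption fails.
Re-solve with V_CE = 0.2 V. KCL at the emitter: V_E/R_E = (V_BB−0.7−V_E)/R_B + (V_CC−0.2−V_E)/R_C, giving V_E = 1.68 V.
I_C = (V_CC − 0.2 − V_E)/R_C = (6.7 − 1.68)/4.7 = 1.07 mA.
Check: I_B = (2.2 − 1.68)/10 = 0.052 mA, and β·I_B = 7.8 mA > I_C, confirming saturation.

saturation; I_C ≈ 1.1 mA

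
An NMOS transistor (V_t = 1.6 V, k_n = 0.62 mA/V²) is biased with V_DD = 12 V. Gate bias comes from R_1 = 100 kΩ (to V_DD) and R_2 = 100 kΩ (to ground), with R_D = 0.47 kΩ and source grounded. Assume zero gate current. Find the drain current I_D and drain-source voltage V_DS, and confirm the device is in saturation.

V_G = V_DD·R_2/(R_1+R_2) = 12×100/200 = 6 V. With the source grounded, V_GS = V_G = 6 V.
Assume saturation: I_D = (k_n/2)(V_GS − V_t)² = (0.62/2)×(6 − 1.6)² = 0.31×4.4² = 6 mA.
V_DS = V_DD − I_D·R_D = 12 − 6×0.47 = 9.18 V.
Saturation requires V_DS ≥ V_GS − V_t = 4.4 V; 9.18 ≥ 4.4 ✓.

I_D ≈ 6 mA, V_DS ≈ 9.2 V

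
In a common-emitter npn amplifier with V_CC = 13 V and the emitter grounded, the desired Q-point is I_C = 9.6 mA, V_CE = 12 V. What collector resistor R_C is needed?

R_C ≈ 0.1 kΩ

Collector loop: V_CC = I_C·R_C + V_CE.
R_C = (V_CC − V_CE)/I_C = (13 − 12)/9.6 = 0.104 kΩ.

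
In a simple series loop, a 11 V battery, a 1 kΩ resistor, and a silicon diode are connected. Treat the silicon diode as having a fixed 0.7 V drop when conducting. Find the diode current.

I ≈ 10 mA

KVL around the loop: 11 = V_D + I·R = 0.7 + I × 1 kΩ.
So I = (11 − 0.7) / 1 kΩ = 10.3 / 1 = 10.3 mA.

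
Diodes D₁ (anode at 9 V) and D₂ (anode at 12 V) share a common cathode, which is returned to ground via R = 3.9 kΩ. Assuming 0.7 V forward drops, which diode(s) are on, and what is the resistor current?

Only D₂ conducts; I_R ≈ 2.9 mA

Assume both conduct. Then node N would need to be at both 9−0.7 = 8.3 V and 12−0.7 = 11.3 V, which is impossible.
Assume only D₂ conducts: V_N = 12 − 0.7 = 11.3 V, so I_R = 11.3/3.9 = 2.9 mA.
Check D₁: its anode-to-cathode voltage is 9 − 11.3 = -2.3 V < 0.7 V, so it is off. The assumption is consistent.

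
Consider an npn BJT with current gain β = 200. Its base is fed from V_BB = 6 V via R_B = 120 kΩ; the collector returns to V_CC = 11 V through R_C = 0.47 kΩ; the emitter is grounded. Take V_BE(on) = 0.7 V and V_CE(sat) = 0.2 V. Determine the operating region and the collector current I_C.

Assume active. Base-emitter loop: I_B = (V_BB − V_BE)/R_B = (6 − 0.7)/120 = 0.0442 mA.
I_C = β·I_B = 200×0.0442 = 8.83 mA.
V_CE = V_CC − I_C·R_C = 11 − 8.83×0.47 = 6.85 V > V_CE(sat), so the active-region assumption holds.

active; I_C ≈ 8.8 mA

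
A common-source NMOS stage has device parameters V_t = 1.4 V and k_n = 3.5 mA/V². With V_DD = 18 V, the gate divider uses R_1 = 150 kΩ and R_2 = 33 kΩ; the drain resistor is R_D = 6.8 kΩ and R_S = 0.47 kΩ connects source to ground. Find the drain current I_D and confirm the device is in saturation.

I_D ≈ 1.8 mA

V_G = V_DD·R_2/(R_1+R_2) = 18×33/183 = 3.25 V.
Assume saturation: I_D = (k_n/2)(V_GS − V_t)² with V_GS = V_G − I_D·R_S = 3.25 − 0.47·I_D.
Substituting gives 0.387·I_D² − 4.04·I_D + 5.96 = 0, with roots I_D = 1.78 or 8.66 mA.
The root I_D = 8.66 mA gives V_GS = -0.825 V ≤ V_t, so take I_D = 1.78 mA.
Then V_GS = 2.41 V and V_DS = V_DD − I_D(R_D+R_S) = 18 − 1.78×7.27 = 5.05 V.
Saturation requires V_DS ≥ V_GS − V_t = 1.01 V; 5.05 ≥ 1.01 ✓.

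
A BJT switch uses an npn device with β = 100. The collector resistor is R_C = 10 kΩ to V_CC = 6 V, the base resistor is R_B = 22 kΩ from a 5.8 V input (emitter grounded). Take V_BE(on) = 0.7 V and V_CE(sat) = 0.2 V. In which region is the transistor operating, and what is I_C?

Assume active: I_B = (5.8 − 0.7)/22 = 0.232 mA, giving I_C = β·I_B = 23.2 mA.
But then V_CE = 6 − 23.2×10 = -226 V < V_CE(sat) = 0.2 V — impossible in the active region.
So the transistor is saturated. With V_CE = 0.2 V, I_C = (V_CC − 0.2)/R_C = 5.8/10 = 0.58 mA.
Check: β·I_B = 23.2 mA > I_C = 0.58 mA, confirming saturation.

saturation; I_C ≈ 0.58 mA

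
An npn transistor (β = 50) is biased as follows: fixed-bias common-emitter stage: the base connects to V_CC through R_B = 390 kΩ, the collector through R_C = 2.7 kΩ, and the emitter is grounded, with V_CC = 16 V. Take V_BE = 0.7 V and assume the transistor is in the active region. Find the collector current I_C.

Base loop: V_CC = I_B·R_B + V_BE, so I_B = (16 − 0.7)/390 kΩ = 0.0392 mA.
In the active region I_C = β·I_B = 50 × 0.0392 = 1.96 mA.
Collector loop: V_CE = V_CC − I_C·R_C = 16 − 1.96×2.7 = 10.7 V.
Since V_CE = 10.7 V > V_CE(sat) ≈ 0.2 V, the transistor is in the active region as assumed.

I_C ≈ 2 mA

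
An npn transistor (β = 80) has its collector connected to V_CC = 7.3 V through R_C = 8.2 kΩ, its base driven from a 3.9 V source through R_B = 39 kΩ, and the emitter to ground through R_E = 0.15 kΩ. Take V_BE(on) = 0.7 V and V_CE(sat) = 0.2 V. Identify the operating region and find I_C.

Assume active: I_B = (3.9 − 0.7)/(39 + 81×0.15) = 0.0626 mA, I_C = β·I_B = 5 mA.
Then V_CE = 7.3 − 5×8.2 − 5.07×0.15 = -34.5 V < 0.2 V — the active assumption fails.
Re-solve with V_CE = 0.2 V. KCL at the emitter: V_E/R_E = (V_BB−0.7−V_E)/R_B + (V_CC−0.2−V_E)/R_C, giving V_E = 0.139 V.
I_C = (V_CC − 0.2 − V_E)/R_C = (7.1 − 0.139)/8.2 = 0.849 mA.
Check: I_B = (3.2 − 0.139)/39 = 0.0785 mA, and β·I_B = 6.28 mA > I_C, confirming saturation.

saturation; I_C ≈ 0.85 mA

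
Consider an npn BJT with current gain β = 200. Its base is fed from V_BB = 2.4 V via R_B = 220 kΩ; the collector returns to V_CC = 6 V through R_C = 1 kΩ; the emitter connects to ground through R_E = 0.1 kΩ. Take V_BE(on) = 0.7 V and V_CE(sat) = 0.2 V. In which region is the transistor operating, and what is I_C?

active; I_C ≈ 1.4 mA

Assume active. Base-emitter loop: I_B = (V_BB − V_BE)/(R_B + (β+1)R_E) = (2.4 − 0.7)/(220 + 201×0.1) = 0.00708 mA.
I_C = β·I_B = 200×0.00708 = 1.42 mA.
V_CE = V_CC − I_C·R_C − I_E·R_E = 6 − 1.42×1 − 1.42×0.1 = 4.44 V > V_CE(sat), so the active-region assumption holds.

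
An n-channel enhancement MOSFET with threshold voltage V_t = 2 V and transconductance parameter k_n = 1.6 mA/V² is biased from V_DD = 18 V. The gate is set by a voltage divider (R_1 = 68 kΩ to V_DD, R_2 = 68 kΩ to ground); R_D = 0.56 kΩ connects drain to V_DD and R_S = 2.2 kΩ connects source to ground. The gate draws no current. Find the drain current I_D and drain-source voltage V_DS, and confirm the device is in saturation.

V_G = V_DD·R_2/(R_1+R_2) = 18×68/136 = 9 V.
Assume saturation: I_D = (k_n/2)(V_GS − V_t)² with V_GS = V_G − I_D·R_S = 9 − 2.2·I_D.
Substituting gives 3.87·I_D² − 25.6·I_D + 39.2 = 0, with roots I_D = 2.4 or 4.23 mA.
The root I_D = 4.23 mA gives V_GS = -0.299 V ≤ V_t, so take I_D = 2.4 mA.
Then V_GS = 3.73 V and V_DS = V_DD − I_D(R_D+R_S) = 18 − 2.4×2.76 = 11.4 V.
Saturation requires V_DS ≥ V_GS − V_t = 1.73 V; 11.4 ≥ 1.73 ✓.

I_D ≈ 2.4 mA, V_DS ≈ 11 V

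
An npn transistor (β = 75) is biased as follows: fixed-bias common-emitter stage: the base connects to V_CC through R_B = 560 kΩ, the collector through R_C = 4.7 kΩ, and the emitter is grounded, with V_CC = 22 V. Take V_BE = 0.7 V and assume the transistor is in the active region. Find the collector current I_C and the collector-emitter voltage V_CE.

Base loop: V_CC = I_B·R_B + V_BE, so I_B = (22 − 0.7)/560 kΩ = 0.038 mA.
In the active region I_C = β·I_B = 75 × 0.038 = 2.85 mA.
Collector loop: V_CE = V_CC − I_C·R_C = 22 − 2.85×4.7 = 8.59 V.
Since V_CE = 8.59 V > V_CE(sat) ≈ 0.2 V, the transistor is in the active region as assumed.

I_C ≈ 2.9 mA, V_CE ≈ 8.6 V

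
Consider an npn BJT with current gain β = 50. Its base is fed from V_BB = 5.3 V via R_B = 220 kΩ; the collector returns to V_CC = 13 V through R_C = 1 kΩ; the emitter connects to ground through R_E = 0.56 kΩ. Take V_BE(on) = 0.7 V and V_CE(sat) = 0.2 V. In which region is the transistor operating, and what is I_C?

active; I_C ≈ 0.93 mA

Assume active. Base-emitter loop: I_B = (V_BB − V_BE)/(R_B + (β+1)R_E) = (5.3 − 0.7)/(220 + 51×0.56) = 0.0185 mA.
I_C = β·I_B = 50×0.0185 = 0.925 mA.
V_CE = V_CC − I_C·R_C − I_E·R_E = 13 − 0.925×1 − 0.944×0.56 = 11.5 V > V_CE(sat), so the active-region assumption holds.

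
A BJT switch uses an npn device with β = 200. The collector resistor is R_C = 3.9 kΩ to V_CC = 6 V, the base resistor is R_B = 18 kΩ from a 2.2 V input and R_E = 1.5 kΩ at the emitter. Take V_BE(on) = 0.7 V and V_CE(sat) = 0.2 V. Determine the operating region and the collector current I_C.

active; I_C ≈ 0.94 mA

Assume active. Base-emitter loop: I_B = (V_BB − V_BE)/(R_B + (β+1)R_E) = (2.2 − 0.7)/(18 + 201×1.5) = 0.00469 mA.
I_C = β·I_B = 200×0.00469 = 0.939 mA.
V_CE = V_CC − I_C·R_C − I_E·R_E = 6 − 0.939×3.9 − 0.944×1.5 = 0.923 V > V_CE(sat), so the active-region assumption holds.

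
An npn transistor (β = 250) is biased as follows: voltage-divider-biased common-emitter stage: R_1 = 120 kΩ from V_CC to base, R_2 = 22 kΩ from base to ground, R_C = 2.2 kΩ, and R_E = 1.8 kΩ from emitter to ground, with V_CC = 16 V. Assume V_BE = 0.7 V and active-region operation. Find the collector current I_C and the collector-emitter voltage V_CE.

Thevenize the base divider: V_Th = V_CC·R_2/(R_1+R_2) = 16×22/142 = 2.48 V, R_Th = R_1‖R_2 = 18.6 kΩ.
Base-emitter loop: V_Th = I_B·R_Th + V_BE + (β+1)I_B·R_E, so I_B = (2.48 − 0.7) / (18.6 + 251×1.8) = 0.00378 mA.
I_C = β·I_B = 250×0.00378 = 0.945 mA, and I_E = (β+1)I_B = 0.949 mA.
V_CE = V_CC − I_C·R_C − I_E·R_E = 16 − 0.945×2.2 − 0.949×1.8 = 12.2 V.
V_CE = 12.2 V > 0.2 V confirms active-region operation.

I_C ≈ 0.95 mA, V_CE ≈ 12 V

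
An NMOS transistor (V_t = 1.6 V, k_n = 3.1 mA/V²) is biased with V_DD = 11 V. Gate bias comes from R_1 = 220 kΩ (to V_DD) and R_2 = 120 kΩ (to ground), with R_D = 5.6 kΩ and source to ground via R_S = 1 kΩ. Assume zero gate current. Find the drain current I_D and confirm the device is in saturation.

I_D ≈ 1.3 mA

V_G = V_DD·R_2/(R_1+R_2) = 11×120/340 = 3.88 V.
Assume saturation: I_D = (k_n/2)(V_GS − V_t)² with V_GS = V_G − I_D·R_S = 3.88 − 1·I_D.
Substituting gives 1.55·I_D² − 8.08·I_D + 8.07 = 0, with roots I_D = 1.35 or 3.86 mA.
The root I_D = 3.86 mA gives V_GS = 0.0218 V ≤ V_t, so take I_D = 1.35 mA.
Then V_GS = 2.53 V and V_DS = V_DD − I_D(R_D+R_S) = 11 − 1.35×6.6 = 2.09 V.
Saturation requires V_DS ≥ V_GS − V_t = 0.933 V; 2.09 ≥ 0.933 ✓.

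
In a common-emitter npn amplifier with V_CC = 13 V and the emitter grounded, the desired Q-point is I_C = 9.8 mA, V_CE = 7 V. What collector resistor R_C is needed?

Collector loop: V_CC = I_C·R_C + V_CE.
R_C = (V_CC − V_CE)/I_C = (13 − 7)/9.8 = 0.612 kΩ.

R_C ≈ 0.61 kΩ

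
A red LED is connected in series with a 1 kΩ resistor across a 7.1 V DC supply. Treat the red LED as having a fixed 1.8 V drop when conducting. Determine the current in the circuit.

I ≈ 5.3 mA

KVL around the loop: 7.1 = V_D + I·R = 1.8 + I × 1 kΩ.
So I = (7.1 − 1.8) / 1 kΩ = 5.3 / 1 = 5.3 mA.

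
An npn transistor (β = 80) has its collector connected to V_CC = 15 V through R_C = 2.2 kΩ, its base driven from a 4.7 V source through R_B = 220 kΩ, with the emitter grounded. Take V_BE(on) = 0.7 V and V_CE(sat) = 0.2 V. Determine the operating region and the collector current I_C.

Assume active. Base-emitter loop: I_B = (V_BB − V_BE)/R_B = (4.7 − 0.7)/220 = 0.0182 mA.
I_C = β·I_B = 80×0.0182 = 1.45 mA.
V_CE = V_CC − I_C·R_C = 15 − 1.45×2.2 = 11.8 V > V_CE(sat), so the active-region assumption holds.

active; I_C ≈ 1.5 mA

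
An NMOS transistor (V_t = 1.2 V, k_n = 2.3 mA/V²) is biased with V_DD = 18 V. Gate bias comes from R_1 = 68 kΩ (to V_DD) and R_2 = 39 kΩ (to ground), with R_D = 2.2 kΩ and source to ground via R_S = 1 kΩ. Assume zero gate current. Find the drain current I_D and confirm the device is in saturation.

V_G = V_DD·R_2/(R_1+R_2) = 18×39/107 = 6.56 V.
Assume saturation: I_D = (k_n/2)(V_GS − V_t)² with V_GS = V_G − I_D·R_S = 6.56 − 1·I_D.
Substituting gives 1.15·I_D² − 13.3·I_D + 33 = 0, with roots I_D = 3.59 or 8 mA.
The root I_D = 8 mA gives V_GS = -1.44 V ≤ V_t, so take I_D = 3.59 mA.
Then V_GS = 2.97 V and V_DS = V_DD − I_D(R_D+R_S) = 18 − 3.59×3.2 = 6.5 V.
Saturation requires V_DS ≥ V_GS − V_t = 1.77 V; 6.5 ≥ 1.77 ✓.

I_D ≈ 3.6 mA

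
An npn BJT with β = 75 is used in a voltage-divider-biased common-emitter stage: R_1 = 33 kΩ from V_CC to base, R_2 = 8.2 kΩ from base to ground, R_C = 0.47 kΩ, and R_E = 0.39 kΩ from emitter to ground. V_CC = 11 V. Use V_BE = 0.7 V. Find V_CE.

V_CE ≈ 8.3 V

Thevenize the base divider: V_Th = V_CC·R_2/(R_1+R_2) = 11×8.2/41.2 = 2.19 V, R_Th = R_1‖R_2 = 6.57 kΩ.
Base-emitter loop: V_Th = I_B·R_Th + V_BE + (β+1)I_B·R_E, so I_B = (2.19 − 0.7) / (6.57 + 76×0.39) = 0.0411 mA.
I_C = β·I_B = 75×0.0411 = 3.08 mA, and I_E = (β+1)I_B = 3.13 mA.
V_CE = V_CC − I_C·R_C − I_E·R_E = 11 − 3.08×0.47 − 3.13×0.39 = 8.33 V.
V_CE = 8.33 V > 0.2 V confirms active-region operation.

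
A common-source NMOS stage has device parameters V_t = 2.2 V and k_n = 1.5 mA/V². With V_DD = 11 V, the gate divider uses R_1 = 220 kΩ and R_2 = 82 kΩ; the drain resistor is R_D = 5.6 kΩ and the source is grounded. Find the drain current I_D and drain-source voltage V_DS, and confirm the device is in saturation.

I_D ≈ 0.46 mA, V_DS ≈ 8.4 V

V_G = V_DD·R_2/(R_1+R_2) = 11×82/302 = 2.99 V. With the source grounded, V_GS = V_G = 2.99 V.
Assume saturation: I_D = (k_n/2)(V_GS − V_t)² = (1.5/2)×(2.99 − 2.2)² = 0.75×0.787² = 0.464 mA.
V_DS = V_DD − I_D·R_D = 11 − 0.464×5.6 = 8.4 V.
Saturation requires V_DS ≥ V_GS − V_t = 0.787 V; 8.4 ≥ 0.787 ✓.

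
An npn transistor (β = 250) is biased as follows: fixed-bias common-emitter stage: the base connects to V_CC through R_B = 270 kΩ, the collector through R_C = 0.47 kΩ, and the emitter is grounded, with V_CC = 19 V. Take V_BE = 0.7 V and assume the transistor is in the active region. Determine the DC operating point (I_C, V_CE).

I_C ≈ 17 mA, V_CE ≈ 11 V

Base loop: V_CC = I_B·R_B + V_BE, so I_B = (19 − 0.7)/270 kΩ = 0.0678 mA.
In the active region I_C = β·I_B = 250 × 0.0678 = 16.9 mA.
Collector loop: V_CE = V_CC − I_C·R_C = 19 − 16.9×0.47 = 11 V.
Since V_CE = 11 V > V_CE(sat) ≈ 0.2 V, the transistor is in the active region as assumed.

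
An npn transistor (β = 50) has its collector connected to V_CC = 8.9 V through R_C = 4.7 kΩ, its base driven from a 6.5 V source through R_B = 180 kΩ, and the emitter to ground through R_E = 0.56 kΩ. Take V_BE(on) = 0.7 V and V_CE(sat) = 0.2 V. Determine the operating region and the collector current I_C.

Assume active. Base-emitter loop: I_B = (V_BB − V_BE)/(R_B + (β+1)R_E) = (6.5 − 0.7)/(180 + 51×0.56) = 0.0278 mA.
I_C = β·I_B = 50×0.0278 = 1.39 mA.
V_CE = V_CC − I_C·R_C − I_E·R_E = 8.9 − 1.39×4.7 − 1.42×0.56 = 1.57 V > V_CE(sat), so the active-region assumption holds.

active; I_C ≈ 1.4 mA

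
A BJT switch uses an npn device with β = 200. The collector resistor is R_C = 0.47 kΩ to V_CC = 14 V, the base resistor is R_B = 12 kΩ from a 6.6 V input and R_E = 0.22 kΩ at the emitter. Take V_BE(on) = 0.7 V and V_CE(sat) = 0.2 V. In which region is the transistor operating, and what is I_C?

saturation; I_C ≈ 20 mA

Assume active: I_B = (6.6 − 0.7)/(12 + 201×0.22) = 0.105 mA, I_C = β·I_B = 21 mA.
Then V_CE = 14 − 21×0.47 − 21.1×0.22 = -0.505 V < 0.2 V — the active assumption fails.
Re-solve with V_CE = 0.2 V. KCL at the emitter: V_E/R_E = (V_BB−0.7−V_E)/R_B + (V_CC−0.2−V_E)/R_C, giving V_E = 4.42 V.
I_C = (V_CC − 0.2 − V_E)/R_C = (13.8 − 4.42)/0.47 = 20 mA.
Check: I_B = (5.9 − 4.42)/12 = 0.123 mA, and β·I_B = 24.7 mA > I_C, confirming saturation.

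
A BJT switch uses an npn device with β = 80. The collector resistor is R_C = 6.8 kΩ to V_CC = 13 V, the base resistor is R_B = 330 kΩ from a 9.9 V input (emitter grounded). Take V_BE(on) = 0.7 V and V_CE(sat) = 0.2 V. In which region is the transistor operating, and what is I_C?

saturation; I_C ≈ 1.9 mA

Assume active: I_B = (9.9 − 0.7)/330 = 0.0279 mA, giving I_C = β·I_B = 2.23 mA.
But then V_CE = 13 − 2.23×6.8 = -2.17 V < V_CE(sat) = 0.2 V — impossible in the active region.
So the transistor is saturated. With V_CE = 0.2 V, I_C = (V_CC − 0.2)/R_C = 12.8/6.8 = 1.88 mA.
Check: β·I_B = 2.23 mA > I_C = 1.88 mA, confirming saturation.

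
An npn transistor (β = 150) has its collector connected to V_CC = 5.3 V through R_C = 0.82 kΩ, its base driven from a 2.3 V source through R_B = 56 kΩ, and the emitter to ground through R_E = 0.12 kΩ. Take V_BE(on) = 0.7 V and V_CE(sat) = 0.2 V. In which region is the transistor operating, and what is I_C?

active; I_C ≈ 3.2 mA

Assume active. Base-emitter loop: I_B = (V_BB − V_BE)/(R_B + (β+1)R_E) = (2.3 − 0.7)/(56 + 151×0.12) = 0.0216 mA.
I_C = β·I_B = 150×0.0216 = 3.24 mA.
V_CE = V_CC − I_C·R_C − I_E·R_E = 5.3 − 3.24×0.82 − 3.26×0.12 = 2.25 V > V_CE(sat), so the active-region assumption holds.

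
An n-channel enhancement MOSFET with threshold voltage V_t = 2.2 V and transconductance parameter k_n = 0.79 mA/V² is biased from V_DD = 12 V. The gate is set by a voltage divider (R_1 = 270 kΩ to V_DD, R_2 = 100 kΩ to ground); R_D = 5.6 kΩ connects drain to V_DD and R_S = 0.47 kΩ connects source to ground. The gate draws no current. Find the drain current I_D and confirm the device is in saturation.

V_G = V_DD·R_2/(R_1+R_2) = 12×100/370 = 3.24 V.
Assume saturation: I_D = (k_n/2)(V_GS − V_t)² with V_GS = V_G − I_D·R_S = 3.24 − 0.47·I_D.
Substituting gives 0.0873·I_D² − 1.39·I_D + 0.43 = 0, with roots I_D = 0.316 or 15.6 mA.
The root I_D = 15.6 mA gives V_GS = -4.08 V ≤ V_t, so take I_D = 0.316 mA.
Then V_GS = 3.09 V and V_DS = V_DD − I_D(R_D+R_S) = 12 − 0.316×6.07 = 10.1 V.
Saturation requires V_DS ≥ V_GS − V_t = 0.895 V; 10.1 ≥ 0.895 ✓.

I_D ≈ 0.32 mA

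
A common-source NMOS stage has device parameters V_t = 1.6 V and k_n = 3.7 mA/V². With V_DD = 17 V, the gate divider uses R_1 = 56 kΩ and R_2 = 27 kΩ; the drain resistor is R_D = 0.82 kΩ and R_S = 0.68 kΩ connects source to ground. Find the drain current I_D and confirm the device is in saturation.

V_G = V_DD·R_2/(R_1+R_2) = 17×27/83 = 5.53 V.
Assume saturation: I_D = (k_n/2)(V_GS − V_t)² with V_GS = V_G − I_D·R_S = 5.53 − 0.68·I_D.
Substituting gives 0.855·I_D² − 10.9·I_D + 28.6 = 0, with roots I_D = 3.7 or 9.03 mA.
The root I_D = 9.03 mA gives V_GS = -0.609 V ≤ V_t, so take I_D = 3.7 mA.
Then V_GS = 3.01 V and V_DS = V_DD − I_D(R_D+R_S) = 17 − 3.7×1.5 = 11.5 V.
Saturation requires V_DS ≥ V_GS − V_t = 1.41 V; 11.5 ≥ 1.41 ✓.

I_D ≈ 3.7 mA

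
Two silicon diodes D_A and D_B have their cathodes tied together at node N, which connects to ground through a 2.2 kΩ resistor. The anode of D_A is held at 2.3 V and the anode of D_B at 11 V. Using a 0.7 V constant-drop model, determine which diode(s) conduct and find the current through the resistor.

Only D_B conducts; I_R ≈ 4.7 mA

Assume both conduct. Then node N would need to be at both 2.3−0.7 = 1.6 V and 11−0.7 = 10.3 V, which is impossible.
Assume only D_B conducts: V_N = 11 − 0.7 = 10.3 V, so I_R = 10.3/2.2 = 4.68 mA.
Check D_A: its anode-to-cathode voltage is 2.3 − 10.3 = -8 V < 0.7 V, so it is off. The assumption is consistent.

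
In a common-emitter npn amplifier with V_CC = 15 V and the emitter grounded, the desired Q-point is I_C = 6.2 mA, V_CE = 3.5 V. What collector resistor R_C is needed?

R_C ≈ 1.9 kΩ

Collector loop: V_CC = I_C·R_C + V_CE.
R_C = (V_CC − V_CE)/I_C = (15 − 3.5)/6.2 = 1.85 kΩ.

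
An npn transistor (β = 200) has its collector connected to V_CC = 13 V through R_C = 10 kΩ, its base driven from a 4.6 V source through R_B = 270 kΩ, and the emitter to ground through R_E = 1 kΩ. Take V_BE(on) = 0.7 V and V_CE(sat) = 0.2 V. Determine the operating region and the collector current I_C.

saturation; I_C ≈ 1.2 mA

Assume active: I_B = (4.6 − 0.7)/(270 + 201×1) = 0.00828 mA, I_C = β·I_B = 1.66 mA.
Then V_CE = 13 − 1.66×10 − 1.66×1 = -5.22 V < 0.2 V — the active assumption fails.
Re-solve with V_CE = 0.2 V. KCL at the emitter: V_E/R_E = (V_BB−0.7−V_E)/R_B + (V_CC−0.2−V_E)/R_C, giving V_E = 1.17 V.
I_C = (V_CC − 0.2 − V_E)/R_C = (12.8 − 1.17)/10 = 1.16 mA.
Check: I_B = (3.9 − 1.17)/270 = 0.0101 mA, and β·I_B = 2.02 mA > I_C, confirming saturation.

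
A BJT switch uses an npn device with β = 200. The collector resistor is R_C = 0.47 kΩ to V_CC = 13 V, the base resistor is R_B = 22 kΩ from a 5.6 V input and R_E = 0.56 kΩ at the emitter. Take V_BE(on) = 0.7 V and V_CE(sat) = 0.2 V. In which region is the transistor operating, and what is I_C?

Assume active. Base-emitter loop: I_B = (V_BB − V_BE)/(R_B + (β+1)R_E) = (5.6 − 0.7)/(22 + 201×0.56) = 0.0364 mA.
I_C = β·I_B = 200×0.0364 = 7.28 mA.
V_CE = V_CC − I_C·R_C − I_E·R_E = 13 − 7.28×0.47 − 7.32×0.56 = 5.48 V > V_CE(sat), so the active-region assumption holds.

active; I_C ≈ 7.3 mA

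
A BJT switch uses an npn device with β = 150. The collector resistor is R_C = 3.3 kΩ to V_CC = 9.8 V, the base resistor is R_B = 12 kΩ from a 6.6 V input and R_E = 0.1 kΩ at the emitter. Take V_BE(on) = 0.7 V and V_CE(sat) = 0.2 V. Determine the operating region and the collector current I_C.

saturation; I_C ≈ 2.8 mA

Assume active: I_B = (6.6 − 0.7)/(12 + 151×0.1) = 0.218 mA, I_C = β·I_B = 32.7 mA.
Then V_CE = 9.8 − 32.7×3.3 − 32.9×0.1 = -101 V < 0.2 V — the active assumption fails.
Re-solve with V_CE = 0.2 V. KCL at the emitter: V_E/R_E = (V_BB−0.7−V_E)/R_B + (V_CC−0.2−V_E)/R_C, giving V_E = 0.327 V.
I_C = (V_CC − 0.2 − V_E)/R_C = (9.6 − 0.327)/3.3 = 2.81 mA.
Check: I_B = (5.9 − 0.327)/12 = 0.464 mA, and β·I_B = 69.7 mA > I_C, confirming saturation.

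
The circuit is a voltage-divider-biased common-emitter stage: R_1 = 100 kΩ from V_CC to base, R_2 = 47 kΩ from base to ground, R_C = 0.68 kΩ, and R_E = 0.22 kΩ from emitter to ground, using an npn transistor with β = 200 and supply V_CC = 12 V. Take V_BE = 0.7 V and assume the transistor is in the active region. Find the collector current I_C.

Thevenize the base divider: V_Th = V_CC·R_2/(R_1+R_2) = 12×47/147 = 3.84 V, R_Th = R_1‖R_2 = 32 kΩ.
Base-emitter loop: V_Th = I_B·R_Th + V_BE + (β+1)I_B·R_E, so I_B = (3.84 − 0.7) / (32 + 201×0.22) = 0.0412 mA.
I_C = β·I_B = 200×0.0412 = 8.23 mA, and I_E = (β+1)I_B = 8.27 mA.
V_CE = V_CC − I_C·R_C − I_E·R_E = 12 − 8.23×0.68 − 8.27×0.22 = 4.58 V.
V_CE = 4.58 V > 0.2 V confirms active-region operation.

I_C ≈ 8.2 mA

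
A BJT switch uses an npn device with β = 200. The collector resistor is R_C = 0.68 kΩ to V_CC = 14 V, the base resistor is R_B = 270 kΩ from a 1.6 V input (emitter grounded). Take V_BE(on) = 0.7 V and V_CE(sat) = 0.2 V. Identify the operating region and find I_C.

Assume active. Base-emitter loop: I_B = (V_BB − V_BE)/R_B = (1.6 − 0.7)/270 = 0.00333 mA.
I_C = β·I_B = 200×0.00333 = 0.667 mA.
V_CE = V_CC − I_C·R_C = 14 − 0.667×0.68 = 13.5 V > V_CE(sat), so the active-region assumption holds.

active; I_C ≈ 0.67 mA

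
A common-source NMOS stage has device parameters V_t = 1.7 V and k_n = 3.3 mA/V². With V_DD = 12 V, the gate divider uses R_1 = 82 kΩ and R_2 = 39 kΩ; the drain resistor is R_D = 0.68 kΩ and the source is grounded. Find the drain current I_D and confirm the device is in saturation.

V_G = V_DD·R_2/(R_1+R_2) = 12×39/121 = 3.87 V. With the source grounded, V_GS = V_G = 3.87 V.
Assume saturation: I_D = (k_n/2)(V_GS − V_t)² = (3.3/2)×(3.87 − 1.7)² = 1.65×2.17² = 7.75 mA.
V_DS = V_DD − I_D·R_D = 12 − 7.75×0.68 = 6.73 V.
Saturation requires V_DS ≥ V_GS − V_t = 2.17 V; 6.73 ≥ 2.17 ✓.

I_D ≈ 7.8 mA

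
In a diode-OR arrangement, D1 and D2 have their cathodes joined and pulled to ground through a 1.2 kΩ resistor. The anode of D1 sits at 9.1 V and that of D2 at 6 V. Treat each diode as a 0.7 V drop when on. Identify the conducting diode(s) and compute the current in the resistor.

Only D1 conducts; I_R ≈ 7 mA

Assume both conduct. Then node N would need to be at both 9.1−0.7 = 8.4 V and 6−0.7 = 5.3 V, which is impossible.
Assume only D1 conducts: V_N = 9.1 − 0.7 = 8.4 V, so I_R = 8.4/1.2 = 7 mA.
Check D2: its anode-to-cathode voltage is 6 − 8.4 = -2.4 V < 0.7 V, so it is off. The assumption is consistent.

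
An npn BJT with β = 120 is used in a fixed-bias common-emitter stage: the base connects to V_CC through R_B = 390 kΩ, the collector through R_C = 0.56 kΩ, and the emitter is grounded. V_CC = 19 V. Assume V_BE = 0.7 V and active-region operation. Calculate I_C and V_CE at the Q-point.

Base loop: V_CC = I_B·R_B + V_BE, so I_B = (19 − 0.7)/390 kΩ = 0.0469 mA.
In the active region I_C = β·I_B = 120 × 0.0469 = 5.63 mA.
Collector loop: V_CE = V_CC − I_C·R_C = 19 − 5.63×0.56 = 15.8 V.
Since V_CE = 15.8 V > V_CE(sat) ≈ 0.2 V, the transistor is in the active region as assumed.

I_C ≈ 5.6 mA, V_CE ≈ 16 V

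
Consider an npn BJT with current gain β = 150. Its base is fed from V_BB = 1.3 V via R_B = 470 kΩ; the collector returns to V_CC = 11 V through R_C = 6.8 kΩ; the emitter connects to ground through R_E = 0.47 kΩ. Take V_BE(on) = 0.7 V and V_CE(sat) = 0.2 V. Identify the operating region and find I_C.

active; I_C ≈ 0.17 mA

Assume active. Base-emitter loop: I_B = (V_BB − V_BE)/(R_B + (β+1)R_E) = (1.3 − 0.7)/(470 + 151×0.47) = 0.00111 mA.
I_C = β·I_B = 150×0.00111 = 0.166 mA.
V_CE = V_CC − I_C·R_C − I_E·R_E = 11 − 0.166×6.8 − 0.167×0.47 = 9.79 V > V_CE(sat), so the active-region assumption holds.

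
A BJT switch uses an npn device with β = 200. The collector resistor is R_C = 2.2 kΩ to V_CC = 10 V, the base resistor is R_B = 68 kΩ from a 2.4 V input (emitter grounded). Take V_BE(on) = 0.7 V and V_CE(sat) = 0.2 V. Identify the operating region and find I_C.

saturation; I_C ≈ 4.5 mA

Assume active: I_B = (2.4 − 0.7)/68 = 0.025 mA, giving I_C = β·I_B = 5 mA.
But then V_CE = 10 − 5×2.2 = -1 V < V_CE(sat) = 0.2 V — impossible in the active region.
So the transistor is saturated. With V_CE = 0.2 V, I_C = (V_CC − 0.2)/R_C = 9.8/2.2 = 4.45 mA.
Check: β·I_B = 5 mA > I_C = 4.45 mA, confirming saturation.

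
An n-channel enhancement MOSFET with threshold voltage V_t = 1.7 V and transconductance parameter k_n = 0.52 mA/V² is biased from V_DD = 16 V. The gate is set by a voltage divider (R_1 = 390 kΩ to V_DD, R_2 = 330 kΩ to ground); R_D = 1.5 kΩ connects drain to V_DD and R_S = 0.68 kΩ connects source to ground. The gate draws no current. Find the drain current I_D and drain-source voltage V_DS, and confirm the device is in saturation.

I_D ≈ 3.2 mA, V_DS ≈ 9.1 V

V_G = V_DD·R_2/(R_1+R_2) = 16×330/720 = 7.33 V.
Assume saturation: I_D = (k_n/2)(V_GS − V_t)² with V_GS = V_G − I_D·R_S = 7.33 − 0.68·I_D.
Substituting gives 0.12·I_D² − 2.99·I_D + 8.25 = 0, with roots I_D = 3.16 or 21.7 mA.
The root I_D = 21.7 mA gives V_GS = -7.44 V ≤ V_t, so take I_D = 3.16 mA.
Then V_GS = 5.19 V and V_DS = V_DD − I_D(R_D+R_S) = 16 − 3.16×2.18 = 9.11 V.
Saturation requires V_DS ≥ V_GS − V_t = 3.49 V; 9.11 ≥ 3.49 ✓.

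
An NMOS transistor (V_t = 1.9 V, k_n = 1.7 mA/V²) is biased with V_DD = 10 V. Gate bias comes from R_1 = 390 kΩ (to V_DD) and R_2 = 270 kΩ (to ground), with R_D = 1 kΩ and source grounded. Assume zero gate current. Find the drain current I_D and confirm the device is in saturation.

V_G = V_DD·R_2/(R_1+R_2) = 10×270/660 = 4.09 V. With the source grounded, V_GS = V_G = 4.09 V.
Assume saturation: I_D = (k_n/2)(V_GS − V_t)² = (1.7/2)×(4.09 − 1.9)² = 0.85×2.19² = 4.08 mA.
V_DS = V_DD − I_D·R_D = 10 − 4.08×1 = 5.92 V.
Saturation requires V_DS ≥ V_GS − V_t = 2.19 V; 5.92 ≥ 2.19 ✓.

I_D ≈ 4.1 mA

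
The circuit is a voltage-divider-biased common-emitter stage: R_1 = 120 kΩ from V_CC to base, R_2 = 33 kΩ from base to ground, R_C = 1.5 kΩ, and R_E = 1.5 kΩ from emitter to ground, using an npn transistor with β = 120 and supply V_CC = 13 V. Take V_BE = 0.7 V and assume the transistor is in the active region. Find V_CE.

V_CE ≈ 9.3 V

Thevenize the base divider: V_Th = V_CC·R_2/(R_1+R_2) = 13×33/153 = 2.8 V, R_Th = R_1‖R_2 = 25.9 kΩ.
Base-emitter loop: V_Th = I_B·R_Th + V_BE + (β+1)I_B·R_E, so I_B = (2.8 − 0.7) / (25.9 + 121×1.5) = 0.0101 mA.
I_C = β·I_B = 120×0.0101 = 1.22 mA, and I_E = (β+1)I_B = 1.23 mA.
V_CE = V_CC − I_C·R_C − I_E·R_E = 13 − 1.22×1.5 − 1.23×1.5 = 9.33 V.
V_CE = 9.33 V > 0.2 V confirms active-region operation.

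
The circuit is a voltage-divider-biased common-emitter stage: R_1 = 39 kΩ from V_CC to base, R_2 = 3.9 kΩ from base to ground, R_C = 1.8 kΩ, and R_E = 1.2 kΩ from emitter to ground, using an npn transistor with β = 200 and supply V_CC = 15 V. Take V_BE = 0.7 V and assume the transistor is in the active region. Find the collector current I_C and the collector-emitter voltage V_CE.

I_C ≈ 0.54 mA, V_CE ≈ 13 V

Thevenize the base divider: V_Th = V_CC·R_2/(R_1+R_2) = 15×3.9/42.9 = 1.36 V, R_Th = R_1‖R_2 = 3.55 kΩ.
Base-emitter loop: V_Th = I_B·R_Th + V_BE + (β+1)I_B·R_E, so I_B = (1.36 − 0.7) / (3.55 + 201×1.2) = 0.00271 mA.
I_C = β·I_B = 200×0.00271 = 0.542 mA, and I_E = (β+1)I_B = 0.545 mA.
V_CE = V_CC − I_C·R_C − I_E·R_E = 15 − 0.542×1.8 − 0.545×1.2 = 13.4 V.
V_CE = 13.4 V > 0.2 V confirms active-region operation.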